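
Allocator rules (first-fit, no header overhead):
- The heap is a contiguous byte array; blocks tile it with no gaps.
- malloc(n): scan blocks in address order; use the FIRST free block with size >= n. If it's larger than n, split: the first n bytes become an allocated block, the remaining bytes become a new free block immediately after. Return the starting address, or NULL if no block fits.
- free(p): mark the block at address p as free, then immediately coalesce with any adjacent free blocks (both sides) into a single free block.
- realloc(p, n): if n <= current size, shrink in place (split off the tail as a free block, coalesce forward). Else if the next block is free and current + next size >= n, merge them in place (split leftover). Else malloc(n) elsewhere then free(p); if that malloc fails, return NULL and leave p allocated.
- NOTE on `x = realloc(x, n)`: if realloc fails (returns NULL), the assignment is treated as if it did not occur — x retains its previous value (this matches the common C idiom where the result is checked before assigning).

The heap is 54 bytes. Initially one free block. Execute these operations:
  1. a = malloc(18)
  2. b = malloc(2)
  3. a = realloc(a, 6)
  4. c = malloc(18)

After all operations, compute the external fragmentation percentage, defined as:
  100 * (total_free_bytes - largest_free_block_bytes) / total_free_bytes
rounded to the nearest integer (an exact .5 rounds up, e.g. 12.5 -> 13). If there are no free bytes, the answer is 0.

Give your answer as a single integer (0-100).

Answer: 43

Derivation:
Op 1: a = malloc(18) -> a = 0; heap: [0-17 ALLOC][18-53 FREE]
Op 2: b = malloc(2) -> b = 18; heap: [0-17 ALLOC][18-19 ALLOC][20-53 FREE]
Op 3: a = realloc(a, 6) -> a = 0; heap: [0-5 ALLOC][6-17 FREE][18-19 ALLOC][20-53 FREE]
Op 4: c = malloc(18) -> c = 20; heap: [0-5 ALLOC][6-17 FREE][18-19 ALLOC][20-37 ALLOC][38-53 FREE]
Free blocks: [12 16] total_free=28 largest=16 -> 100*(28-16)/28 = 1200/28 ≈ 42.857 -> rounds to 43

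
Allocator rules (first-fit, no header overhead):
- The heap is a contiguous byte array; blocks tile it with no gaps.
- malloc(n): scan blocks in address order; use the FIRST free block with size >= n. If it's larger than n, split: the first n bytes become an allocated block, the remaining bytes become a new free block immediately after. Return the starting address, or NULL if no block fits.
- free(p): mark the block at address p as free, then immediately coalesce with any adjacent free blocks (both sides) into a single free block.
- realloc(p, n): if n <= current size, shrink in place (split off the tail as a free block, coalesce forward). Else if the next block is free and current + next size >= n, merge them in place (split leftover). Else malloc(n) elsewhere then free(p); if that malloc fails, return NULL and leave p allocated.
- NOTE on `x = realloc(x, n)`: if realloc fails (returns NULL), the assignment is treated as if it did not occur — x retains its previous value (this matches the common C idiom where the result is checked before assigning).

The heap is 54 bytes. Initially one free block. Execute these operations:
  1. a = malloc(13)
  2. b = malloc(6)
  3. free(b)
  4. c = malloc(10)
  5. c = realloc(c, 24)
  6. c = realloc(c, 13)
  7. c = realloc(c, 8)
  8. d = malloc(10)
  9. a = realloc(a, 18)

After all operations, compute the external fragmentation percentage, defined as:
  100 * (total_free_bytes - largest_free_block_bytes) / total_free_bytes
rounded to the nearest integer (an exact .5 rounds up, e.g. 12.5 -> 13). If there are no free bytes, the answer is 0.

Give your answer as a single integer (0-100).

Answer: 28

Derivation:
Op 1: a = malloc(13) -> a = 0; heap: [0-12 ALLOC][13-53 FREE]
Op 2: b = malloc(6) -> b = 13; heap: [0-12 ALLOC][13-18 ALLOC][19-53 FREE]
Op 3: free(b) -> (freed b); heap: [0-12 ALLOC][13-53 FREE]
Op 4: c = malloc(10) -> c = 13; heap: [0-12 ALLOC][13-22 ALLOC][23-53 FREE]
Op 5: c = realloc(c, 24) -> c = 13; heap: [0-12 ALLOC][13-36 ALLOC][37-53 FREE]
Op 6: c = realloc(c, 13) -> c = 13; heap: [0-12 ALLOC][13-25 ALLOC][26-53 FREE]
Op 7: c = realloc(c, 8) -> c = 13; heap: [0-12 ALLOC][13-20 ALLOC][21-53 FREE]
Op 8: d = malloc(10) -> d = 21; heap: [0-12 ALLOC][13-20 ALLOC][21-30 ALLOC][31-53 FREE]
Op 9: a = realloc(a, 18) -> a = 31; heap: [0-12 FREE][13-20 ALLOC][21-30 ALLOC][31-48 ALLOC][49-53 FREE]
Free blocks: [13 5] total_free=18 largest=13 -> 100*(18-13)/18 = 500/18 ≈ 27.778 -> rounds to 28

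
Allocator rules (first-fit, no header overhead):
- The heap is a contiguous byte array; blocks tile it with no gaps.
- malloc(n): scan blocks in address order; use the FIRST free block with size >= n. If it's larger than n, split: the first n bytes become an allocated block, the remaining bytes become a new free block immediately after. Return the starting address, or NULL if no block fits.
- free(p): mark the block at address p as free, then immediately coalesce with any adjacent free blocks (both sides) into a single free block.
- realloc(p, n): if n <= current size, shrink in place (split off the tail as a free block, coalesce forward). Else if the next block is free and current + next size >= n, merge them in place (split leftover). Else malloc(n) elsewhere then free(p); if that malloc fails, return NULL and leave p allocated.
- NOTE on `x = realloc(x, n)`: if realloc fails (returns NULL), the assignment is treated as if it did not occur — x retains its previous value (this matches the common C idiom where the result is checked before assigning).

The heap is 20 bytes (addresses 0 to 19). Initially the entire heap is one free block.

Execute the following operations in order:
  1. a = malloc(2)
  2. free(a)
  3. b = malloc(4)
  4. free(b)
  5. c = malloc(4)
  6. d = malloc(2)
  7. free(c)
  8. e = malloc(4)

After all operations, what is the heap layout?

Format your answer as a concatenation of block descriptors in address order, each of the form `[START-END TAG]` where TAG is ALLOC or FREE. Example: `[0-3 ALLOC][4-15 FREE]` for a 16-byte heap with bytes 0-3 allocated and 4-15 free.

Op 1: a = malloc(2) -> a = 0; heap: [0-1 ALLOC][2-19 FREE]
Op 2: free(a) -> (freed a); heap: [0-19 FREE]
Op 3: b = malloc(4) -> b = 0; heap: [0-3 ALLOC][4-19 FREE]
Op 4: free(b) -> (freed b); heap: [0-19 FREE]
Op 5: c = malloc(4) -> c = 0; heap: [0-3 ALLOC][4-19 FREE]
Op 6: d = malloc(2) -> d = 4; heap: [0-3 ALLOC][4-5 ALLOC][6-19 FREE]
Op 7: free(c) -> (freed c); heap: [0-3 FREE][4-5 ALLOC][6-19 FREE]
Op 8: e = malloc(4) -> e = 0; heap: [0-3 ALLOC][4-5 ALLOC][6-19 FREE]

Answer: [0-3 ALLOC][4-5 ALLOC][6-19 FREE]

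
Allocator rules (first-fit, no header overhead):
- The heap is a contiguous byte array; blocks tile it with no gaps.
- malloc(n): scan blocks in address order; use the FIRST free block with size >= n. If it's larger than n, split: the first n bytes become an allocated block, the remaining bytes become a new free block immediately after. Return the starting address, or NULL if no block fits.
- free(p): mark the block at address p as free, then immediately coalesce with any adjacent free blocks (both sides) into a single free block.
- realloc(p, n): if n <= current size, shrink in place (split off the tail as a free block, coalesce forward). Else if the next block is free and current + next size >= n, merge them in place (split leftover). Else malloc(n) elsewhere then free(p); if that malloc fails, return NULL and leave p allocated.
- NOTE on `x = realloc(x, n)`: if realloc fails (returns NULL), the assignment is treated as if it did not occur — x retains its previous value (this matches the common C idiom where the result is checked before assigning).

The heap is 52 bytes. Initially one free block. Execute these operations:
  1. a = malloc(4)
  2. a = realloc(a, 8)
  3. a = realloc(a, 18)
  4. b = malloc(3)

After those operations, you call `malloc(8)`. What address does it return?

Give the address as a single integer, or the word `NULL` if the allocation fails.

Answer: 21

Derivation:
Op 1: a = malloc(4) -> a = 0; heap: [0-3 ALLOC][4-51 FREE]
Op 2: a = realloc(a, 8) -> a = 0; heap: [0-7 ALLOC][8-51 FREE]
Op 3: a = realloc(a, 18) -> a = 0; heap: [0-17 ALLOC][18-51 FREE]
Op 4: b = malloc(3) -> b = 18; heap: [0-17 ALLOC][18-20 ALLOC][21-51 FREE]
malloc(8): first-fit scan over [0-17 ALLOC][18-20 ALLOC][21-51 FREE] -> 21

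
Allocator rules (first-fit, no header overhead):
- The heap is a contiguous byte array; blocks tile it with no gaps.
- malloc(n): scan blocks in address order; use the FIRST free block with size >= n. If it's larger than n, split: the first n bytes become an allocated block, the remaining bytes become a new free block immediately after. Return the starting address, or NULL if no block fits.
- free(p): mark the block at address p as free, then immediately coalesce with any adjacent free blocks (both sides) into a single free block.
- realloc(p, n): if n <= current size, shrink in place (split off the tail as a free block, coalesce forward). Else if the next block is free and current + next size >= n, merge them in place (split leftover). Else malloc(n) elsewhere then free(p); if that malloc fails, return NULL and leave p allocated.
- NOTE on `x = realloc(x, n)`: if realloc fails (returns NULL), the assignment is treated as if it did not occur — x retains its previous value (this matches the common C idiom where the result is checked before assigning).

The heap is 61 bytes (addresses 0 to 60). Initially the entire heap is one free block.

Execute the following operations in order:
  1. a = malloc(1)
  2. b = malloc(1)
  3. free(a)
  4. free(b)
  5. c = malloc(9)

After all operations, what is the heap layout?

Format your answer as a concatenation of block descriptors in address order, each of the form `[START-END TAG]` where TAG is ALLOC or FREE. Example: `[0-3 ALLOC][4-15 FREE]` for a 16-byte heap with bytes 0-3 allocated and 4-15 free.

Op 1: a = malloc(1) -> a = 0; heap: [0-0 ALLOC][1-60 FREE]
Op 2: b = malloc(1) -> b = 1; heap: [0-0 ALLOC][1-1 ALLOC][2-60 FREE]
Op 3: free(a) -> (freed a); heap: [0-0 FREE][1-1 ALLOC][2-60 FREE]
Op 4: free(b) -> (freed b); heap: [0-60 FREE]
Op 5: c = malloc(9) -> c = 0; heap: [0-8 ALLOC][9-60 FREE]

Answer: [0-8 ALLOC][9-60 FREE]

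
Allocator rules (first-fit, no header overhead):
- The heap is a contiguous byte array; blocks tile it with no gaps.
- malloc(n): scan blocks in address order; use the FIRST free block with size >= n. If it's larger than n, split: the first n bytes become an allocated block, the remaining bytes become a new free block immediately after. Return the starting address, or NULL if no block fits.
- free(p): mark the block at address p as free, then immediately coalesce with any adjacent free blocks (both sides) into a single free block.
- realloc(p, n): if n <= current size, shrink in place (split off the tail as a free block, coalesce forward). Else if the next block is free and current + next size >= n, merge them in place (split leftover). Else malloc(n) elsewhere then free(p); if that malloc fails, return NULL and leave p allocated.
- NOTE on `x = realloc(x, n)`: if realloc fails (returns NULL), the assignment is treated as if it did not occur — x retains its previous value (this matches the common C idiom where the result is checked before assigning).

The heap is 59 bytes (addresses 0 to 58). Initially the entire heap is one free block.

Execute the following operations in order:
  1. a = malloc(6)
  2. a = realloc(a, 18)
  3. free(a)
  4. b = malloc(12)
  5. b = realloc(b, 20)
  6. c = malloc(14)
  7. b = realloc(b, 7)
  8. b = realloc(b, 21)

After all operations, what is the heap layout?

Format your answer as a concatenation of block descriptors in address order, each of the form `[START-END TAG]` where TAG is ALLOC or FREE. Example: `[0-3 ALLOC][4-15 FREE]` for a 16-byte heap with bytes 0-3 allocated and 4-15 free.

Op 1: a = malloc(6) -> a = 0; heap: [0-5 ALLOC][6-58 FREE]
Op 2: a = realloc(a, 18) -> a = 0; heap: [0-17 ALLOC][18-58 FREE]
Op 3: free(a) -> (freed a); heap: [0-58 FREE]
Op 4: b = malloc(12) -> b = 0; heap: [0-11 ALLOC][12-58 FREE]
Op 5: b = realloc(b, 20) -> b = 0; heap: [0-19 ALLOC][20-58 FREE]
Op 6: c = malloc(14) -> c = 20; heap: [0-19 ALLOC][20-33 ALLOC][34-58 FREE]
Op 7: b = realloc(b, 7) -> b = 0; heap: [0-6 ALLOC][7-19 FREE][20-33 ALLOC][34-58 FREE]
Op 8: b = realloc(b, 21) -> b = 34; heap: [0-19 FREE][20-33 ALLOC][34-54 ALLOC][55-58 FREE]

Answer: [0-19 FREE][20-33 ALLOC][34-54 ALLOC][55-58 FREE]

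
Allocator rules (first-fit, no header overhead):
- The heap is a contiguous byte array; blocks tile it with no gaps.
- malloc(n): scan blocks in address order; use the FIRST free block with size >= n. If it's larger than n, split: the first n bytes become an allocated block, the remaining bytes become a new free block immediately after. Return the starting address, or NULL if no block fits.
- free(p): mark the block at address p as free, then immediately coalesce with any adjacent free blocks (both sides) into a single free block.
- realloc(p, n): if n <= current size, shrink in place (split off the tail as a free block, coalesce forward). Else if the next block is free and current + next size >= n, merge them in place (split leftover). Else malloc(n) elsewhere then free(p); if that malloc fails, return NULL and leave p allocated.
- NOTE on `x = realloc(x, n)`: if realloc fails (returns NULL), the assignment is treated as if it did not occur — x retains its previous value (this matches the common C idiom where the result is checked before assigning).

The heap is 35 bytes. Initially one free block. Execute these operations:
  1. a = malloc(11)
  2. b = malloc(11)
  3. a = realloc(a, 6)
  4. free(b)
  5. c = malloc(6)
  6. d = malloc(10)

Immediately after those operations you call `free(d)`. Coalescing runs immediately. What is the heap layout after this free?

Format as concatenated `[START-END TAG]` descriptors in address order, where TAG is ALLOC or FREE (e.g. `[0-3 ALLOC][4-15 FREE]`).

Answer: [0-5 ALLOC][6-11 ALLOC][12-34 FREE]

Derivation:
Op 1: a = malloc(11) -> a = 0; heap: [0-10 ALLOC][11-34 FREE]
Op 2: b = malloc(11) -> b = 11; heap: [0-10 ALLOC][11-21 ALLOC][22-34 FREE]
Op 3: a = realloc(a, 6) -> a = 0; heap: [0-5 ALLOC][6-10 FREE][11-21 ALLOC][22-34 FREE]
Op 4: free(b) -> (freed b); heap: [0-5 ALLOC][6-34 FREE]
Op 5: c = malloc(6) -> c = 6; heap: [0-5 ALLOC][6-11 ALLOC][12-34 FREE]
Op 6: d = malloc(10) -> d = 12; heap: [0-5 ALLOC][6-11 ALLOC][12-21 ALLOC][22-34 FREE]
free(d): d = 12 -> block [12-21 ALLOC]; mark free, coalesce with adjacent free neighbors -> [0-5 ALLOC][6-11 ALLOC][12-34 FREE]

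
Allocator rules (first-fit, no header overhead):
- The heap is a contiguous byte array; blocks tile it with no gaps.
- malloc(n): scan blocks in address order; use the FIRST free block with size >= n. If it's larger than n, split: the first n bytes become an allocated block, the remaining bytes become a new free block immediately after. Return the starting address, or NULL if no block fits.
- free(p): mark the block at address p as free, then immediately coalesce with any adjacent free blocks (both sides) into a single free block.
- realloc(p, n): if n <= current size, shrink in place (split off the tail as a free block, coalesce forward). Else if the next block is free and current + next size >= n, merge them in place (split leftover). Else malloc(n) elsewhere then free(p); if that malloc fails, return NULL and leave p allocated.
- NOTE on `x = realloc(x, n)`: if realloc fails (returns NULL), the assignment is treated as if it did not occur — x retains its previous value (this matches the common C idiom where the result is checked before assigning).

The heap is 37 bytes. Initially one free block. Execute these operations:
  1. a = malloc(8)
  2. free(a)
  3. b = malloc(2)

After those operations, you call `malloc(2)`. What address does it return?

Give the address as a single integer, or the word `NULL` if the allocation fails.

Op 1: a = malloc(8) -> a = 0; heap: [0-7 ALLOC][8-36 FREE]
Op 2: free(a) -> (freed a); heap: [0-36 FREE]
Op 3: b = malloc(2) -> b = 0; heap: [0-1 ALLOC][2-36 FREE]
malloc(2): first-fit scan over [0-1 ALLOC][2-36 FREE] -> 2

Answer: 2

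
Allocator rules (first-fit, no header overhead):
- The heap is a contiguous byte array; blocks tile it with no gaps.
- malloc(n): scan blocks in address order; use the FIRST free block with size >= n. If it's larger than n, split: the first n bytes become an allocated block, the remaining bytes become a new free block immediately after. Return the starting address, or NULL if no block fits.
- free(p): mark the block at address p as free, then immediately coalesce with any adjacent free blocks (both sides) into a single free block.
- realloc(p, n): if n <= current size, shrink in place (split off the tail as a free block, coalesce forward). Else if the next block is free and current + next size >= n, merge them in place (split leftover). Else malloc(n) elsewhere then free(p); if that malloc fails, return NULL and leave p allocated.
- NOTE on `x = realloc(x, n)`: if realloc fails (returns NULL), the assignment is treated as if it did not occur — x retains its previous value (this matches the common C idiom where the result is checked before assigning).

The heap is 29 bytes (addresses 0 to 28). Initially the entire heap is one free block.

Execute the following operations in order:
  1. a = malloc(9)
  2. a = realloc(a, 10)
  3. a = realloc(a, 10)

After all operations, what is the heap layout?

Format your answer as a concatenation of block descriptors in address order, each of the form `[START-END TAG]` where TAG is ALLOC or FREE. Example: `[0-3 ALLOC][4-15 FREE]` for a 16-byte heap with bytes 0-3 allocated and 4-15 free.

Answer: [0-9 ALLOC][10-28 FREE]

Derivation:
Op 1: a = malloc(9) -> a = 0; heap: [0-8 ALLOC][9-28 FREE]
Op 2: a = realloc(a, 10) -> a = 0; heap: [0-9 ALLOC][10-28 FREE]
Op 3: a = realloc(a, 10) -> a = 0; heap: [0-9 ALLOC][10-28 FREE]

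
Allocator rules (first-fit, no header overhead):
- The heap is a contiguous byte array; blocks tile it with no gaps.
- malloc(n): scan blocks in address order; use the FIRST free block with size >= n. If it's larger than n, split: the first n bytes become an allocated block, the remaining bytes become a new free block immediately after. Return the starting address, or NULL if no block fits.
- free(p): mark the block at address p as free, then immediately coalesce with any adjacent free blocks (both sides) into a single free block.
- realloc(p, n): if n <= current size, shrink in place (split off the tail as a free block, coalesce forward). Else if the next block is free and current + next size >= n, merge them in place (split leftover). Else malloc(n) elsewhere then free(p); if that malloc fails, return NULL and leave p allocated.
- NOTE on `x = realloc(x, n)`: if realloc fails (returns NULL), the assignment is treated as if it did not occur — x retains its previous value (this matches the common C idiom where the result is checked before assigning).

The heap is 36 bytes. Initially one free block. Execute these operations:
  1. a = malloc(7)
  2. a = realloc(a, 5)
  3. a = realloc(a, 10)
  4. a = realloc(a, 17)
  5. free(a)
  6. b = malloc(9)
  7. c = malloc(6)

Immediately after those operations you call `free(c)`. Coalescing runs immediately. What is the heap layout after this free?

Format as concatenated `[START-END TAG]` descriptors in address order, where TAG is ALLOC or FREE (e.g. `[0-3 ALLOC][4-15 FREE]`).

Op 1: a = malloc(7) -> a = 0; heap: [0-6 ALLOC][7-35 FREE]
Op 2: a = realloc(a, 5) -> a = 0; heap: [0-4 ALLOC][5-35 FREE]
Op 3: a = realloc(a, 10) -> a = 0; heap: [0-9 ALLOC][10-35 FREE]
Op 4: a = realloc(a, 17) -> a = 0; heap: [0-16 ALLOC][17-35 FREE]
Op 5: free(a) -> (freed a); heap: [0-35 FREE]
Op 6: b = malloc(9) -> b = 0; heap: [0-8 ALLOC][9-35 FREE]
Op 7: c = malloc(6) -> c = 9; heap: [0-8 ALLOC][9-14 ALLOC][15-35 FREE]
free(c): c = 9 -> block [9-14 ALLOC]; mark free, coalesce with adjacent free neighbors -> [0-8 ALLOC][9-35 FREE]

Answer: [0-8 ALLOC][9-35 FREE]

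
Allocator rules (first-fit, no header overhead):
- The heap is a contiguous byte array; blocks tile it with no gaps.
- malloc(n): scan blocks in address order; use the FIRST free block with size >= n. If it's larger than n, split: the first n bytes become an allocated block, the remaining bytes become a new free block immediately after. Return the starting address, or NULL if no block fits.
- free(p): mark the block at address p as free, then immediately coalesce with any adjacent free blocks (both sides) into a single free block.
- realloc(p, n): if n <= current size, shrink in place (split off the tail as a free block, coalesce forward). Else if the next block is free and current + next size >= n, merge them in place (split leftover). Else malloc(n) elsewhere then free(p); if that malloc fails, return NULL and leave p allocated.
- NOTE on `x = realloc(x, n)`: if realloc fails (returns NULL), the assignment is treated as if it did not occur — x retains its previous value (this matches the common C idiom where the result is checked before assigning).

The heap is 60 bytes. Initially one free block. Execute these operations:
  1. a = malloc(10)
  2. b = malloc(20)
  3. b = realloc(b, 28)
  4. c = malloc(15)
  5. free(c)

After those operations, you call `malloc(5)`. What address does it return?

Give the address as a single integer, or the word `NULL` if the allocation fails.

Answer: 38

Derivation:
Op 1: a = malloc(10) -> a = 0; heap: [0-9 ALLOC][10-59 FREE]
Op 2: b = malloc(20) -> b = 10; heap: [0-9 ALLOC][10-29 ALLOC][30-59 FREE]
Op 3: b = realloc(b, 28) -> b = 10; heap: [0-9 ALLOC][10-37 ALLOC][38-59 FREE]
Op 4: c = malloc(15) -> c = 38; heap: [0-9 ALLOC][10-37 ALLOC][38-52 ALLOC][53-59 FREE]
Op 5: free(c) -> (freed c); heap: [0-9 ALLOC][10-37 ALLOC][38-59 FREE]
malloc(5): first-fit scan over [0-9 ALLOC][10-37 ALLOC][38-59 FREE] -> 38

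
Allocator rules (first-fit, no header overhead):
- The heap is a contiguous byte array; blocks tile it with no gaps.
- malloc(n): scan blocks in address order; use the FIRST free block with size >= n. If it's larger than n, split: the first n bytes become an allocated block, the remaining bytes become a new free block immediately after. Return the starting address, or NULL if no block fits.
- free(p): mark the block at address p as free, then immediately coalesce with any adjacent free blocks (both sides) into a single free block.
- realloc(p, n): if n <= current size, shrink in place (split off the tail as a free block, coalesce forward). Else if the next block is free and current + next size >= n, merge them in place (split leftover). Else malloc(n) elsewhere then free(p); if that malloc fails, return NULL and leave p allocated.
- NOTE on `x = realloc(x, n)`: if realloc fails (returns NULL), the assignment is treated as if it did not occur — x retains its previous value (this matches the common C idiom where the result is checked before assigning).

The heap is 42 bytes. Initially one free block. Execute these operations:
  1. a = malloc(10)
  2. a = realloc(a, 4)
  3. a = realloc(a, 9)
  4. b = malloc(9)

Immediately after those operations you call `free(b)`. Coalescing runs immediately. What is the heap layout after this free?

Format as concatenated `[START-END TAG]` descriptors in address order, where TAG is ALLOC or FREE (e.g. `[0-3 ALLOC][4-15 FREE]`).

Op 1: a = malloc(10) -> a = 0; heap: [0-9 ALLOC][10-41 FREE]
Op 2: a = realloc(a, 4) -> a = 0; heap: [0-3 ALLOC][4-41 FREE]
Op 3: a = realloc(a, 9) -> a = 0; heap: [0-8 ALLOC][9-41 FREE]
Op 4: b = malloc(9) -> b = 9; heap: [0-8 ALLOC][9-17 ALLOC][18-41 FREE]
free(b): b = 9 -> block [9-17 ALLOC]; mark free, coalesce with adjacent free neighbors -> [0-8 ALLOC][9-41 FREE]

Answer: [0-8 ALLOC][9-41 FREE]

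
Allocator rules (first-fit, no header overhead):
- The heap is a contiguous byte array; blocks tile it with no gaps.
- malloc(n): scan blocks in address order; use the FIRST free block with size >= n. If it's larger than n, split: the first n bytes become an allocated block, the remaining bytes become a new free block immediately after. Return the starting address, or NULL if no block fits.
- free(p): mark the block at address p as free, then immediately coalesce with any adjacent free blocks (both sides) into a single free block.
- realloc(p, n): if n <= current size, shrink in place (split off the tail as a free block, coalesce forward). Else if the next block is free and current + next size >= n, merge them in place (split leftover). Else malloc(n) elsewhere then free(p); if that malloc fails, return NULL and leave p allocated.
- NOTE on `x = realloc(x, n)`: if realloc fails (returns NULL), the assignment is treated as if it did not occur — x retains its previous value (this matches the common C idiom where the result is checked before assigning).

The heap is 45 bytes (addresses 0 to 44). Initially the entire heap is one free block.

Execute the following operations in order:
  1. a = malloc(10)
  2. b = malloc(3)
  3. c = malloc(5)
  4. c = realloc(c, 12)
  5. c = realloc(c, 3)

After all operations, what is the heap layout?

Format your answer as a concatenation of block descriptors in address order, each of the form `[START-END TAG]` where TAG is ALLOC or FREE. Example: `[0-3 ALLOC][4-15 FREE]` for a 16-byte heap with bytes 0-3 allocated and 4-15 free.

Op 1: a = malloc(10) -> a = 0; heap: [0-9 ALLOC][10-44 FREE]
Op 2: b = malloc(3) -> b = 10; heap: [0-9 ALLOC][10-12 ALLOC][13-44 FREE]
Op 3: c = malloc(5) -> c = 13; heap: [0-9 ALLOC][10-12 ALLOC][13-17 ALLOC][18-44 FREE]
Op 4: c = realloc(c, 12) -> c = 13; heap: [0-9 ALLOC][10-12 ALLOC][13-24 ALLOC][25-44 FREE]
Op 5: c = realloc(c, 3) -> c = 13; heap: [0-9 ALLOC][10-12 ALLOC][13-15 ALLOC][16-44 FREE]

Answer: [0-9 ALLOC][10-12 ALLOC][13-15 ALLOC][16-44 FREE]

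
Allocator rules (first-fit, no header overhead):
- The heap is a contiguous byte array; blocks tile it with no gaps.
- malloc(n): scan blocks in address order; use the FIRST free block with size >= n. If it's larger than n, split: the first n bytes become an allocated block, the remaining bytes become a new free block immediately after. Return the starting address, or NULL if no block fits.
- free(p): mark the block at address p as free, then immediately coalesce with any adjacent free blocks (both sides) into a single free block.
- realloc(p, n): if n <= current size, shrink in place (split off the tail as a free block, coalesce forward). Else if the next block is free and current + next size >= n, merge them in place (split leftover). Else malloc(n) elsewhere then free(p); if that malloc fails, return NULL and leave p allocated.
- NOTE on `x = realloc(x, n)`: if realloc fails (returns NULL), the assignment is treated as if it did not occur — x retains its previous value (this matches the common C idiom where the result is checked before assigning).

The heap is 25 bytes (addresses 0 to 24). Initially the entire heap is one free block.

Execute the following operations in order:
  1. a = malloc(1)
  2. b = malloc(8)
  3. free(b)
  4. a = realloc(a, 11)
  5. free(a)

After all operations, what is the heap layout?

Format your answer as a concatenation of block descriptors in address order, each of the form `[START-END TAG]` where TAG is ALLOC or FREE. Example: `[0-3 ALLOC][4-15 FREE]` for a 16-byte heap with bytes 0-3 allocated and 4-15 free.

Answer: [0-24 FREE]

Derivation:
Op 1: a = malloc(1) -> a = 0; heap: [0-0 ALLOC][1-24 FREE]
Op 2: b = malloc(8) -> b = 1; heap: [0-0 ALLOC][1-8 ALLOC][9-24 FREE]
Op 3: free(b) -> (freed b); heap: [0-0 ALLOC][1-24 FREE]
Op 4: a = realloc(a, 11) -> a = 0; heap: [0-10 ALLOC][11-24 FREE]
Op 5: free(a) -> (freed a); heap: [0-24 FREE]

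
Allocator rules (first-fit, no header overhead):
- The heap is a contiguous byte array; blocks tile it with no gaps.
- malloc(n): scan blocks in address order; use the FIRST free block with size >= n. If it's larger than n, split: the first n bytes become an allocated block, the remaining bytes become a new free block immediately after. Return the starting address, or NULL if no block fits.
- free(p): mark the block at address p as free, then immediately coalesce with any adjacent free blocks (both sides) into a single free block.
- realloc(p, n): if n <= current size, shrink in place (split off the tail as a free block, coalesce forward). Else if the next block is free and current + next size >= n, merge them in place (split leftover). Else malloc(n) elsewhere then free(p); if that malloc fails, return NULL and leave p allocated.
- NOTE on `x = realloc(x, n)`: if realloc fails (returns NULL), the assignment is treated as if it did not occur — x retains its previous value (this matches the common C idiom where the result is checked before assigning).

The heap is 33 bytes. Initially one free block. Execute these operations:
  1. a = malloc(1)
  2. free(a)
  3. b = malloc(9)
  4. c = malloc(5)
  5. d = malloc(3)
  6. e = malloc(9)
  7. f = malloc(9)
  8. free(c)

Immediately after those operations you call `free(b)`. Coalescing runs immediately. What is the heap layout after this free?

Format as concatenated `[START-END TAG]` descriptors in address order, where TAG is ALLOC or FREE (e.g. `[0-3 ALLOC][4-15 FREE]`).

Answer: [0-13 FREE][14-16 ALLOC][17-25 ALLOC][26-32 FREE]

Derivation:
Op 1: a = malloc(1) -> a = 0; heap: [0-0 ALLOC][1-32 FREE]
Op 2: free(a) -> (freed a); heap: [0-32 FREE]
Op 3: b = malloc(9) -> b = 0; heap: [0-8 ALLOC][9-32 FREE]
Op 4: c = malloc(5) -> c = 9; heap: [0-8 ALLOC][9-13 ALLOC][14-32 FREE]
Op 5: d = malloc(3) -> d = 14; heap: [0-8 ALLOC][9-13 ALLOC][14-16 ALLOC][17-32 FREE]
Op 6: e = malloc(9) -> e = 17; heap: [0-8 ALLOC][9-13 ALLOC][14-16 ALLOC][17-25 ALLOC][26-32 FREE]
Op 7: f = malloc(9) -> f = NULL; heap: [0-8 ALLOC][9-13 ALLOC][14-16 ALLOC][17-25 ALLOC][26-32 FREE]
Op 8: free(c) -> (freed c); heap: [0-8 ALLOC][9-13 FREE][14-16 ALLOC][17-25 ALLOC][26-32 FREE]
free(b): b = 0 -> block [0-8 ALLOC]; mark free, coalesce with adjacent free neighbors -> [0-13 FREE][14-16 ALLOC][17-25 ALLOC][26-32 FREE]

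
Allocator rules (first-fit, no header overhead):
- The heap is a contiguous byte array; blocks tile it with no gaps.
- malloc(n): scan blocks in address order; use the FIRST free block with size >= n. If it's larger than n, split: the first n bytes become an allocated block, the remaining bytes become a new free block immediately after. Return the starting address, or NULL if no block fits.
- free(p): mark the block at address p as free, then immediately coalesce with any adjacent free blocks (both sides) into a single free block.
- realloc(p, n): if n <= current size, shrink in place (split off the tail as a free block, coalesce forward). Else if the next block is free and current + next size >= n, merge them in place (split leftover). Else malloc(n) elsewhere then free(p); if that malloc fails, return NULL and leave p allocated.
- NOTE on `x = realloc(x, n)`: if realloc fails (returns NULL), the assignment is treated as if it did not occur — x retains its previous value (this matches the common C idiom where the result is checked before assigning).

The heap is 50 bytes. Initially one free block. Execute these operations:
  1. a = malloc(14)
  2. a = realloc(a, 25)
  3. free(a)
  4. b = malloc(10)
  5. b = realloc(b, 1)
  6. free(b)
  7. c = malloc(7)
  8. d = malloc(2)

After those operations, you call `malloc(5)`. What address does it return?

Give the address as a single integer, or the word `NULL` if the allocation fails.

Op 1: a = malloc(14) -> a = 0; heap: [0-13 ALLOC][14-49 FREE]
Op 2: a = realloc(a, 25) -> a = 0; heap: [0-24 ALLOC][25-49 FREE]
Op 3: free(a) -> (freed a); heap: [0-49 FREE]
Op 4: b = malloc(10) -> b = 0; heap: [0-9 ALLOC][10-49 FREE]
Op 5: b = realloc(b, 1) -> b = 0; heap: [0-0 ALLOC][1-49 FREE]
Op 6: free(b) -> (freed b); heap: [0-49 FREE]
Op 7: c = malloc(7) -> c = 0; heap: [0-6 ALLOC][7-49 FREE]
Op 8: d = malloc(2) -> d = 7; heap: [0-6 ALLOC][7-8 ALLOC][9-49 FREE]
malloc(5): first-fit scan over [0-6 ALLOC][7-8 ALLOC][9-49 FREE] -> 9

Answer: 9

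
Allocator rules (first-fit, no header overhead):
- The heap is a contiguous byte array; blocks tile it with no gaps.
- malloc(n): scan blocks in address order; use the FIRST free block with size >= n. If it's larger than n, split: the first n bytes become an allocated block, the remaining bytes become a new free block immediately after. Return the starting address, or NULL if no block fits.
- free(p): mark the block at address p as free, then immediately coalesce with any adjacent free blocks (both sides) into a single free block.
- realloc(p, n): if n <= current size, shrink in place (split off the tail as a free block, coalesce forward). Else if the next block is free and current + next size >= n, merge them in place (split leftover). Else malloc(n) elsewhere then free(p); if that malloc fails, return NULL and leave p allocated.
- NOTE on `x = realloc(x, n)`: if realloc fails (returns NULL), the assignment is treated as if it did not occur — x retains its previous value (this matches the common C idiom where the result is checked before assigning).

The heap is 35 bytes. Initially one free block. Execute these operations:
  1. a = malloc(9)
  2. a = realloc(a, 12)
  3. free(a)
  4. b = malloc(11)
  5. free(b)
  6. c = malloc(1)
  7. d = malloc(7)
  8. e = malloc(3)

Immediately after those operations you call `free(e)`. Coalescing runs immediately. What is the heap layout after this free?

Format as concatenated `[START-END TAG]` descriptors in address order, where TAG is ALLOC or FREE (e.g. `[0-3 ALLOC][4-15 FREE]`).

Answer: [0-0 ALLOC][1-7 ALLOC][8-34 FREE]

Derivation:
Op 1: a = malloc(9) -> a = 0; heap: [0-8 ALLOC][9-34 FREE]
Op 2: a = realloc(a, 12) -> a = 0; heap: [0-11 ALLOC][12-34 FREE]
Op 3: free(a) -> (freed a); heap: [0-34 FREE]
Op 4: b = malloc(11) -> b = 0; heap: [0-10 ALLOC][11-34 FREE]
Op 5: free(b) -> (freed b); heap: [0-34 FREE]
Op 6: c = malloc(1) -> c = 0; heap: [0-0 ALLOC][1-34 FREE]
Op 7: d = malloc(7) -> d = 1; heap: [0-0 ALLOC][1-7 ALLOC][8-34 FREE]
Op 8: e = malloc(3) -> e = 8; heap: [0-0 ALLOC][1-7 ALLOC][8-10 ALLOC][11-34 FREE]
free(e): e = 8 -> block [8-10 ALLOC]; mark free, coalesce with adjacent free neighbors -> [0-0 ALLOC][1-7 ALLOC][8-34 FREE]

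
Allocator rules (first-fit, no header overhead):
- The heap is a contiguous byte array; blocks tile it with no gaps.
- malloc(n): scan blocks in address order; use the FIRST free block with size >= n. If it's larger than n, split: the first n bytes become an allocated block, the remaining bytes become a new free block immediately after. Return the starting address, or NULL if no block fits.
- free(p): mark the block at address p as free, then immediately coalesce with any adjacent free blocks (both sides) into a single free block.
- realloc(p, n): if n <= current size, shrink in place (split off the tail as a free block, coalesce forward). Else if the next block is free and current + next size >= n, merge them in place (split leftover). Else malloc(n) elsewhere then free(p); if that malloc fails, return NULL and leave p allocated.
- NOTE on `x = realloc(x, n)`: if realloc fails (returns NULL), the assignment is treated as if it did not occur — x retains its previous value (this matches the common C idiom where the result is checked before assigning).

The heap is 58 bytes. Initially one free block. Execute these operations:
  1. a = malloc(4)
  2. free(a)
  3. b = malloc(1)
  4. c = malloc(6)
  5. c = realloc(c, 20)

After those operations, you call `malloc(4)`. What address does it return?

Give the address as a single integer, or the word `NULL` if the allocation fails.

Op 1: a = malloc(4) -> a = 0; heap: [0-3 ALLOC][4-57 FREE]
Op 2: free(a) -> (freed a); heap: [0-57 FREE]
Op 3: b = malloc(1) -> b = 0; heap: [0-0 ALLOC][1-57 FREE]
Op 4: c = malloc(6) -> c = 1; heap: [0-0 ALLOC][1-6 ALLOC][7-57 FREE]
Op 5: c = realloc(c, 20) -> c = 1; heap: [0-0 ALLOC][1-20 ALLOC][21-57 FREE]
malloc(4): first-fit scan over [0-0 ALLOC][1-20 ALLOC][21-57 FREE] -> 21

Answer: 21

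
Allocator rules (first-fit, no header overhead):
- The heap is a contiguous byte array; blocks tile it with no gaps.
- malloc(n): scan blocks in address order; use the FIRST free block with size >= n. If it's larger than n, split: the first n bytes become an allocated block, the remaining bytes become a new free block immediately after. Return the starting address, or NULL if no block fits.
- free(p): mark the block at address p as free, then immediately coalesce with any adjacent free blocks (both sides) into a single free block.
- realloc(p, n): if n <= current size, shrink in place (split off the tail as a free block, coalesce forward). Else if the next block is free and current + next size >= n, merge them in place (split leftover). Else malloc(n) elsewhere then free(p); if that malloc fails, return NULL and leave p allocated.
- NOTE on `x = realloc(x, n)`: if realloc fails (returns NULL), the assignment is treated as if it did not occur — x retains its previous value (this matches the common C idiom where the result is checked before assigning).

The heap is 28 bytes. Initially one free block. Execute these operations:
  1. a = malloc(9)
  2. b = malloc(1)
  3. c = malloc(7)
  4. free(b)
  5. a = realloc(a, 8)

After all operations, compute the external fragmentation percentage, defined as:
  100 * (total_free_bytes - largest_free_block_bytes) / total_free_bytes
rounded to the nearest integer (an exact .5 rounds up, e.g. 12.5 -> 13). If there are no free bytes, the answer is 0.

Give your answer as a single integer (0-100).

Answer: 15

Derivation:
Op 1: a = malloc(9) -> a = 0; heap: [0-8 ALLOC][9-27 FREE]
Op 2: b = malloc(1) -> b = 9; heap: [0-8 ALLOC][9-9 ALLOC][10-27 FREE]
Op 3: c = malloc(7) -> c = 10; heap: [0-8 ALLOC][9-9 ALLOC][10-16 ALLOC][17-27 FREE]
Op 4: free(b) -> (freed b); heap: [0-8 ALLOC][9-9 FREE][10-16 ALLOC][17-27 FREE]
Op 5: a = realloc(a, 8) -> a = 0; heap: [0-7 ALLOC][8-9 FREE][10-16 ALLOC][17-27 FREE]
Free blocks: [2 11] total_free=13 largest=11 -> 100*(13-11)/13 = 200/13 ≈ 15.385 -> rounds to 15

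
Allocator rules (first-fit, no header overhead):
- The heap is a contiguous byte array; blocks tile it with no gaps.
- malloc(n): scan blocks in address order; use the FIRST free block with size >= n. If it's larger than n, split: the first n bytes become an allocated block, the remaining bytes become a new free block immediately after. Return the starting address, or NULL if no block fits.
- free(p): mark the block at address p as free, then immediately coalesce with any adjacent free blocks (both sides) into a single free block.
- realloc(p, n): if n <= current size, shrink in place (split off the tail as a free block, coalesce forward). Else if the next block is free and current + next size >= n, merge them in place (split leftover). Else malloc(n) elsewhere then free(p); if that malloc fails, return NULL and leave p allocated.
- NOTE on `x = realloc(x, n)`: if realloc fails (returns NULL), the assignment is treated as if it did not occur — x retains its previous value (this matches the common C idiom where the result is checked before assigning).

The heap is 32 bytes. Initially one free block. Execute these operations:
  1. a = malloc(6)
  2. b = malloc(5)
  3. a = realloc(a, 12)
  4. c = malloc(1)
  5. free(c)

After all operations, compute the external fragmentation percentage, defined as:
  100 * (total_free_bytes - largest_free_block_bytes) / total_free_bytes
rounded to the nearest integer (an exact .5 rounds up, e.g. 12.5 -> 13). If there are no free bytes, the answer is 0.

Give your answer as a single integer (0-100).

Op 1: a = malloc(6) -> a = 0; heap: [0-5 ALLOC][6-31 FREE]
Op 2: b = malloc(5) -> b = 6; heap: [0-5 ALLOC][6-10 ALLOC][11-31 FREE]
Op 3: a = realloc(a, 12) -> a = 11; heap: [0-5 FREE][6-10 ALLOC][11-22 ALLOC][23-31 FREE]
Op 4: c = malloc(1) -> c = 0; heap: [0-0 ALLOC][1-5 FREE][6-10 ALLOC][11-22 ALLOC][23-31 FREE]
Op 5: free(c) -> (freed c); heap: [0-5 FREE][6-10 ALLOC][11-22 ALLOC][23-31 FREE]
Free blocks: [6 9] total_free=15 largest=9 -> 100*(15-9)/15 = 600/15 = 40

Answer: 40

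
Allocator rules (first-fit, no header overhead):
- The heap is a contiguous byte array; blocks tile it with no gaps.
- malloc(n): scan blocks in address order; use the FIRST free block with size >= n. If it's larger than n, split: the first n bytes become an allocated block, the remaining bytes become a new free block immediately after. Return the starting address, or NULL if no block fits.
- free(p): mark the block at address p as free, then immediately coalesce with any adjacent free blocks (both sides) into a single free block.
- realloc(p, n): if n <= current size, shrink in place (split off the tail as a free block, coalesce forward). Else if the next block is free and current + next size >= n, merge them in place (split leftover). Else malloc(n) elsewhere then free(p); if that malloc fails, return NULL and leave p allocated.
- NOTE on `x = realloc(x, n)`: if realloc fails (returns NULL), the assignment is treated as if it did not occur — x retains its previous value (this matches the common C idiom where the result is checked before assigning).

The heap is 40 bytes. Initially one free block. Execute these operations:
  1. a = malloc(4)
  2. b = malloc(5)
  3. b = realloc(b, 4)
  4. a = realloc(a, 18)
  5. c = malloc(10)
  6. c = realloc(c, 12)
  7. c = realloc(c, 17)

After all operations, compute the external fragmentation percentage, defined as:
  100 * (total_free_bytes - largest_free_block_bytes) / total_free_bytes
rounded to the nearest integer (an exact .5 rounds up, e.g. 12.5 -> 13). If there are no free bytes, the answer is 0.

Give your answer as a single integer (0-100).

Op 1: a = malloc(4) -> a = 0; heap: [0-3 ALLOC][4-39 FREE]
Op 2: b = malloc(5) -> b = 4; heap: [0-3 ALLOC][4-8 ALLOC][9-39 FREE]
Op 3: b = realloc(b, 4) -> b = 4; heap: [0-3 ALLOC][4-7 ALLOC][8-39 FREE]
Op 4: a = realloc(a, 18) -> a = 8; heap: [0-3 FREE][4-7 ALLOC][8-25 ALLOC][26-39 FREE]
Op 5: c = malloc(10) -> c = 26; heap: [0-3 FREE][4-7 ALLOC][8-25 ALLOC][26-35 ALLOC][36-39 FREE]
Op 6: c = realloc(c, 12) -> c = 26; heap: [0-3 FREE][4-7 ALLOC][8-25 ALLOC][26-37 ALLOC][38-39 FREE]
Op 7: c = realloc(c, 17) -> NULL (c unchanged); heap: [0-3 FREE][4-7 ALLOC][8-25 ALLOC][26-37 ALLOC][38-39 FREE]
Free blocks: [4 2] total_free=6 largest=4 -> 100*(6-4)/6 = 200/6 ≈ 33.333 -> rounds to 33

Answer: 33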